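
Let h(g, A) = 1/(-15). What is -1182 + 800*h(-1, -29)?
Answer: -3706/3 ≈ -1235.3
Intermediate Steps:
h(g, A) = -1/15
-1182 + 800*h(-1, -29) = -1182 + 800*(-1/15) = -1182 - 160/3 = -3706/3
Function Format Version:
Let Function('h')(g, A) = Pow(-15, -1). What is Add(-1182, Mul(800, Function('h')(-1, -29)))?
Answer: Rational(-3706, 3) ≈ -1235.3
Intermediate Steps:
Function('h')(g, A) = Rational(-1, 15)
Add(-1182, Mul(800, Function('h')(-1, -29))) = Add(-1182, Mul(800, Rational(-1, 15))) = Add(-1182, Rational(-160, 3)) = Rational(-3706, 3)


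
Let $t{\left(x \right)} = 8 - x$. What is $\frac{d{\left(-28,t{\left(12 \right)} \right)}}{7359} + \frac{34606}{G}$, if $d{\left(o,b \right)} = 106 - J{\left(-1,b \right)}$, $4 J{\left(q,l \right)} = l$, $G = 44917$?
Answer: $\frac{259471673}{330544203} \approx 0.78498$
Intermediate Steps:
$J{\left(q,l \right)} = \frac{l}{4}$
$d{\left(o,b \right)} = 106 - \frac{b}{4}$
$\frac{d{\left(-28,t{\left(12 \right)} \right)}}{7359} + \frac{34606}{G} = \frac{106 - \frac{8 - 12}{4}}{7359} + \frac{34606}{44917} = \left(106 - \frac{8 - 12}{4}\right) \frac{1}{7359} + 34606 \cdot \frac{1}{44917} = \left(106 - -1\right) \frac{1}{7359} + \frac{34606}{44917} = \left(106 + 1\right) \frac{1}{7359} + \frac{34606}{44917} = 107 \cdot \frac{1}{7359} + \frac{34606}{44917} = \frac{107}{7359} + \frac{34606}{44917} = \frac{259471673}{330544203}$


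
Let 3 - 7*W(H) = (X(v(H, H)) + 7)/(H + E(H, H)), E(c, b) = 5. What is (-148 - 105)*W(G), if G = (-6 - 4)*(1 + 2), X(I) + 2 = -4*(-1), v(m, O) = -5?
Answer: -3036/25 ≈ -121.44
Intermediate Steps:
X(I) = 2 (X(I) = -2 - 4*(-1) = -2 + 4 = 2)
G = -30 (G = -10*3 = -30)
W(H) = 3/7 - 9/(7*(5 + H)) (W(H) = 3/7 - (2 + 7)/(7*(H + 5)) = 3/7 - 9/(7*(5 + H)))
(-148 - 105)*W(G) = (-148 - 105)*(3*(2 - 30)/(7*(5 - 30))) = -759*(-28)/(7*(-25)) = -759*(-1)*(-28)/(7*25) = -253*12/25 = -3036/25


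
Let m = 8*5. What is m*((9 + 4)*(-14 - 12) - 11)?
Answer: -13960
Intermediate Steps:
m = 40
m*((9 + 4)*(-14 - 12) - 11) = 40*((9 + 4)*(-14 - 12) - 11) = 40*(13*(-26) - 11) = 40*(-338 - 11) = 40*(-349) = -13960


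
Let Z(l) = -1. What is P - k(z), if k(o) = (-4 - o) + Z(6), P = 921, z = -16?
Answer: 910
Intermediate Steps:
k(o) = -5 - o (k(o) = (-4 - o) - 1 = -5 - o)
P - k(z) = 921 - (-5 - 1*(-16)) = 921 - (-5 + 16) = 921 - 1*11 = 921 - 11 = 910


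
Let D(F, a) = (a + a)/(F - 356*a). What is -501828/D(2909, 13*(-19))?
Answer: 1199646246/13 ≈ 9.2280e+7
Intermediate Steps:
D(F, a) = 2*a/(F - 356*a) (D(F, a) = (2*a)/(F - 356*a) = 2*a/(F - 356*a))
-501828/D(2909, 13*(-19)) = -501828/(2*(13*(-19))/(2909 - 4628*(-19))) = -501828/(2*(-247)/(2909 - 356*(-247))) = -501828/(2*(-247)/(2909 + 87932)) = -501828/(2*(-247)/90841) = -501828/(2*(-247)*(1/90841)) = -501828/(-494/90841) = -501828*(-90841/494) = 1199646246/13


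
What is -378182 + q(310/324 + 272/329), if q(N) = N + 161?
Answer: -20147668199/53298 ≈ -3.7802e+5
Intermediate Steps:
q(N) = 161 + N
-378182 + q(310/324 + 272/329) = -378182 + (161 + (310/324 + 272/329)) = -378182 + (161 + (310*(1/324) + 272*(1/329))) = -378182 + (161 + (155/162 + 272/329)) = -378182 + (161 + 95059/53298) = -378182 + 8676037/53298 = -20147668199/53298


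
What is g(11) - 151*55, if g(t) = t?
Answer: -8294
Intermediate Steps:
g(11) - 151*55 = 11 - 151*55 = 11 - 8305 = -8294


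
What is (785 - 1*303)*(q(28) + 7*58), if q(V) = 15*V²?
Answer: 5864012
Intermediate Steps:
(785 - 1*303)*(q(28) + 7*58) = (785 - 1*303)*(15*28² + 7*58) = (785 - 303)*(15*784 + 406) = 482*(11760 + 406) = 482*12166 = 5864012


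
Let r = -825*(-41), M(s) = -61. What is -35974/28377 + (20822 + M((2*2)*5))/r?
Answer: -209228551/319950675 ≈ -0.65394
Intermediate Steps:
r = 33825
-35974/28377 + (20822 + M((2*2)*5))/r = -35974/28377 + (20822 - 61)/33825 = -35974*1/28377 + 20761*(1/33825) = -35974/28377 + 20761/33825 = -209228551/319950675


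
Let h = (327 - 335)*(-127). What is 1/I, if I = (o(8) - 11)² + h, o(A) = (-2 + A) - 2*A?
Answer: 1/1457 ≈ 0.00068634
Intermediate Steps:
o(A) = -2 - A
h = 1016 (h = -8*(-127) = 1016)
I = 1457 (I = ((-2 - 1*8) - 11)² + 1016 = ((-2 - 8) - 11)² + 1016 = (-10 - 11)² + 1016 = (-21)² + 1016 = 441 + 1016 = 1457)
1/I = 1/1457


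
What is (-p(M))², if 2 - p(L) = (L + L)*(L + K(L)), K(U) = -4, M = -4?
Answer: 3844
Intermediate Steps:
p(L) = 2 - 2*L*(-4 + L) (p(L) = 2 - (L + L)*(L - 4) = 2 - 2*L*(-4 + L))
(-p(M))² = (-(2 - 2*(-4)² + 8*(-4)))² = (-(2 - 2*16 - 32))² = (-(2 - 32 - 32))² = (-1*(-62))² = 62² = 3844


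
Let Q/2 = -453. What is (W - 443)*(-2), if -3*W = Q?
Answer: 282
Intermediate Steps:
Q = -906 (Q = 2*(-453) = -906)
W = 302 (W = -⅓*(-906) = 302)
(W - 443)*(-2) = (302 - 443)*(-2) = -141*(-2) = 282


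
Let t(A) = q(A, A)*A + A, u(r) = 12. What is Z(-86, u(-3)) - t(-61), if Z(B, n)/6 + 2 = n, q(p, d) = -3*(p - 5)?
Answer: 12199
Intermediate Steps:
q(p, d) = 15 - 3*p (q(p, d) = -3*(-5 + p) = 15 - 3*p)
Z(B, n) = -12 + 6*n
t(A) = A + A*(15 - 3*A) (t(A) = (15 - 3*A)*A + A = A*(15 - 3*A) + A = A + A*(15 - 3*A))
Z(-86, u(-3)) - t(-61) = (-12 + 6*12) - (-61)*(16 - 3*(-61)) = (-12 + 72) - (-61)*(16 + 183) = 60 - (-61)*199 = 60 - 1*(-12139) = 60 + 12139 = 12199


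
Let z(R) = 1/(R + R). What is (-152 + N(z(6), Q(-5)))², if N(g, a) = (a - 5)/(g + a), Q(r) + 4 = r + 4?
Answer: 78287104/3481 ≈ 22490.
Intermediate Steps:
Q(r) = r (Q(r) = -4 + (r + 4) = -4 + (4 + r) = r)
z(R) = 1/(2*R)
N(g, a) = (-5 + a)/(a + g)
(-152 + N(z(6), Q(-5)))² = (-152 + (-5 - 5)/(-5 + (½)/6))² = (-152 - 10/(-5 + (½)*(⅙)))² = (-152 - 10/(-5 + 1/12))² = (-152 - 10/(-59/12))² = (-152 - 12/59*(-10))² = (-152 + 120/59)² = (-8848/59)² = 78287104/3481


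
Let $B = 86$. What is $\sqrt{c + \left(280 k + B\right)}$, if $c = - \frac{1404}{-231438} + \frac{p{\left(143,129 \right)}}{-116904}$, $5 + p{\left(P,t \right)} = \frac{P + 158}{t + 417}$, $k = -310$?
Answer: $\frac{5 i \sqrt{2979898497659597585250647}}{29310696948} \approx 294.47 i$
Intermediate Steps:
$p{\left(P,t \right)} = -5 + \frac{158 + P}{417 + t}$ ($p{\left(P,t \right)} = -5 + \frac{P + 158}{t + 417} = -5 + \frac{158 + P}{417 + t}$)
$c = \frac{2147116639}{351728363376}$ ($c = - \frac{1404}{-231438} + \frac{\frac{1}{417 + 129} \left(-1927 + 143 - 645\right)}{-116904} = \left(-1404\right) \left(- \frac{1}{231438}\right) + \frac{-1927 + 143 - 645}{546} \left(- \frac{1}{116904}\right) = \frac{234}{38573} + \frac{1}{546} \left(-2429\right) \left(- \frac{1}{116904}\right) = \frac{234}{38573} - - \frac{347}{9118512} = \frac{234}{38573} + \frac{347}{9118512} = \frac{2147116639}{351728363376} \approx 0.0061045$)
$\sqrt{c + \left(280 k + B\right)} = \sqrt{\frac{2147116639}{351728363376} + \left(280 \left(-310\right) + 86\right)} = \sqrt{\frac{2147116639}{351728363376} + \left(-86800 + 86\right)} = \sqrt{\frac{2147116639}{351728363376} - 86714} = \sqrt{- \frac{30499771154669825}{351728363376}} = \frac{5 i \sqrt{2979898497659597585250647}}{29310696948}$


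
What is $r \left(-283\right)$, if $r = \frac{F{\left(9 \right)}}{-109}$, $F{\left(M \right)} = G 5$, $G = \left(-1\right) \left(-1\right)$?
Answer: $\frac{1415}{109} \approx 12.982$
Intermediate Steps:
$G = 1$
$F{\left(M \right)} = 5$ ($F{\left(M \right)} = 1 \cdot 5 = 5$)
$r = - \frac{5}{109}$ ($r = \frac{5}{-109} = 5 \left(- \frac{1}{109}\right) = - \frac{5}{109} \approx -0.045872$)
$r \left(-283\right) = \left(- \frac{5}{109}\right) \left(-283\right) = \frac{1415}{109}$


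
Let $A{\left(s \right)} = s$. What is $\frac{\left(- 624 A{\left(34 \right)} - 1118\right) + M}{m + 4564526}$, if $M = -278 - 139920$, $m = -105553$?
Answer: $- \frac{162532}{4458973} \approx -0.036451$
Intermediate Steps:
$M = -140198$ ($M = -278 - 139920 = -140198$)
$\frac{\left(- 624 A{\left(34 \right)} - 1118\right) + M}{m + 4564526} = \frac{\left(\left(-624\right) 34 - 1118\right) - 140198}{-105553 + 4564526} = \frac{\left(-21216 - 1118\right) - 140198}{4458973} = \left(-22334 - 140198\right) \frac{1}{4458973} = \left(-162532\right) \frac{1}{4458973} = - \frac{162532}{4458973}$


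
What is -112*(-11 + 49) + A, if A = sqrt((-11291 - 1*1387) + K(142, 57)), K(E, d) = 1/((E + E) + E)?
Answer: -4256 + I*sqrt(2300752302)/426 ≈ -4256.0 + 112.6*I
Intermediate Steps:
K(E, d) = 1/(3*E) (K(E, d) = 1/(2*E + E) = 1/(3*E))
A = I*sqrt(2300752302)/426 (A = sqrt((-11291 - 1*1387) + (1/3)/142) = sqrt((-11291 - 1387) + (1/3)*(1/142)) = sqrt(-12678 + 1/426) = sqrt(-5400827/426) = I*sqrt(2300752302)/426 ≈ 112.6*I)
-112*(-11 + 49) + A = -112*(-11 + 49) + I*sqrt(2300752302)/426 = -112*38 + I*sqrt(2300752302)/426 = -4256 + I*sqrt(2300752302)/426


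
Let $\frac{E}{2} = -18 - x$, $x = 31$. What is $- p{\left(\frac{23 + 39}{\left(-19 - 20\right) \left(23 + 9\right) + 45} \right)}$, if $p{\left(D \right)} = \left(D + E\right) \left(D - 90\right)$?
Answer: $- \frac{12778409392}{1447209} \approx -8829.7$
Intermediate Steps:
$E = -98$ ($E = 2 \left(-18 - 31\right) = 2 \left(-49\right) = -98$)
$p{\left(D \right)} = \left(-98 + D\right) \left(-90 + D\right)$ ($p{\left(D \right)} = \left(D - 98\right) \left(D - 90\right) = \left(-98 + D\right) \left(-90 + D\right)$)
$- p{\left(\frac{23 + 39}{\left(-19 - 20\right) \left(23 + 9\right) + 45} \right)} = - (8820 + \left(\frac{23 + 39}{\left(-19 - 20\right) \left(23 + 9\right) + 45}\right)^{2} - 188 \frac{23 + 39}{\left(-19 - 20\right) \left(23 + 9\right) + 45}) = - (8820 + \left(\frac{62}{\left(-39\right) 32 + 45}\right)^{2} - 188 \frac{62}{\left(-39\right) 32 + 45}) = - (8820 + \left(\frac{62}{-1248 + 45}\right)^{2} - 188 \frac{62}{-1248 + 45}) = - (8820 + \left(\frac{62}{-1203}\right)^{2} - 188 \frac{62}{-1203}) = - (8820 + \left(62 \left(- \frac{1}{1203}\right)\right)^{2} - 188 \cdot 62 \left(- \frac{1}{1203}\right)) = - (8820 + \left(- \frac{62}{1203}\right)^{2} - - \frac{11656}{1203}) = - (8820 + \frac{3844}{1447209} + \frac{11656}{1203}) = \left(-1\right) \frac{12778409392}{1447209} = - \frac{12778409392}{1447209}$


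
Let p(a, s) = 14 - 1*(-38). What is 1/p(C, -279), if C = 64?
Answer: 1/52 ≈ 0.019231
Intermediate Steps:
p(a, s) = 52 (p(a, s) = 14 + 38 = 52)
1/p(C, -279) = 1/52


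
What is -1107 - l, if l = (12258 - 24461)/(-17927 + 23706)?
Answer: -6385150/5779 ≈ -1104.9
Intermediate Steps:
l = -12203/5779 ≈ -2.1116
-1107 - l = -1107 - 1*(-12203/5779) = -1107 + 12203/5779 = -6385150/5779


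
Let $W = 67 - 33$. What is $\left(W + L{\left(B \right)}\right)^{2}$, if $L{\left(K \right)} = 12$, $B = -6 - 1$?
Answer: $2116$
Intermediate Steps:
$B = -7$ ($B = -6 - 1 = -7$)
$W = 34$ ($W = 67 - 33 = 34$)
$\left(W + L{\left(B \right)}\right)^{2} = \left(34 + 12\right)^{2} = 46^{2} = 2116$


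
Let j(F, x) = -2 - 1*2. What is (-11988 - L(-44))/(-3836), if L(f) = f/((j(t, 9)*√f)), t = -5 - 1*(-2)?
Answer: 2997/959 - I*√11/7672 ≈ 3.1251 - 0.0004323*I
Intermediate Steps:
t = -3 (t = -5 + 2 = -3)
j(F, x) = -4 (j(F, x) = -2 - 2 = -4)
L(f) = -√f/4 (L(f) = f/((-4*√f)) = f*(-1/(4*√f)) = -√f/4)
(-11988 - L(-44))/(-3836) = (-11988 - (-1)*√(-44)/4)/(-3836) = (-11988 - (-1)*2*I*√11/4)*(-1/3836) = (-11988 - (-1)*I*√11/2)*(-1/3836) = (-11988 + I*√11/2)*(-1/3836) = 2997/959 - I*√11/7672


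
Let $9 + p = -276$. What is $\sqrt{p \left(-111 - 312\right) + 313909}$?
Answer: $4 \sqrt{27154} \approx 659.14$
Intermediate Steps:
$p = -285$ ($p = -9 - 276 = -285$)
$\sqrt{p \left(-111 - 312\right) + 313909} = \sqrt{- 285 \left(-111 - 312\right) + 313909} = \sqrt{\left(-285\right) \left(-423\right) + 313909} = \sqrt{120555 + 313909} = \sqrt{434464} = 4 \sqrt{27154}$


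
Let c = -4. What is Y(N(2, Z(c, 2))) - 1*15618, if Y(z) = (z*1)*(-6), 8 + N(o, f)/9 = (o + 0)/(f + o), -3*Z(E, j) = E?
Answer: -76092/5 ≈ -15218.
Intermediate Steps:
Z(E, j) = -E/3
N(o, f) = -72 + 9*o/(f + o) (N(o, f) = -72 + 9*((o + 0)/(f + o)) = -72 + 9*(o/(f + o)) = -72 + 9*o/(f + o))
Y(z) = -6*z (Y(z) = z*(-6) = -6*z)
Y(N(2, Z(c, 2))) - 1*15618 = -54*(-(-8)*(-4)/3 - 7*2)/(-⅓*(-4) + 2) - 1*15618 = -54*(-8*4/3 - 14)/(4/3 + 2) - 15618 = -54*(-32/3 - 14)/10/3 - 15618 = -54*3*(-74)/(10*3) - 15618 = -6*(-333/5) - 15618 = 1998/5 - 15618 = -76092/5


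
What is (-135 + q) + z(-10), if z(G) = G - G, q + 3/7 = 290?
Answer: 1082/7 ≈ 154.57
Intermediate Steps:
q = 2027/7 (q = -3/7 + 290 = 2027/7 ≈ 289.57)
z(G) = 0
(-135 + q) + z(-10) = (-135 + 2027/7) + 0 = 1082/7 + 0 = 1082/7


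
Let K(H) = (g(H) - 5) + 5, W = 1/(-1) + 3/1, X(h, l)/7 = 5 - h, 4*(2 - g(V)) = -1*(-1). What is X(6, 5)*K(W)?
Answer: -49/4 ≈ -12.250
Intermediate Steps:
g(V) = 7/4 (g(V) = 2 - (-1)*(-1)/4 = 2 - ¼*1 = 2 - ¼ = 7/4)
X(h, l) = 35 - 7*h (X(h, l) = 7*(5 - h) = 35 - 7*h)
W = 2 (W = 1*(-1) + 3*1 = -1 + 3 = 2)
K(H) = 7/4 (K(H) = (7/4 - 5) + 5 = -13/4 + 5 = 7/4)
X(6, 5)*K(W) = (35 - 7*6)*(7/4) = (35 - 42)*(7/4) = -7*7/4 = -49/4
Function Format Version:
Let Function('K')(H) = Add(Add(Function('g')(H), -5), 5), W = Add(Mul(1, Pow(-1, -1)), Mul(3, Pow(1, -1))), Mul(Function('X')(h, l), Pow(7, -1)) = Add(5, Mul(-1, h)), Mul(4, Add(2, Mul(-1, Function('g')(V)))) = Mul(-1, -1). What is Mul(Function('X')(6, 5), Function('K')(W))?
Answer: Rational(-49, 4) ≈ -12.250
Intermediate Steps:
Function('g')(V) = Rational(7, 4) (Function('g')(V) = Add(2, Mul(Rational(-1, 4), Mul(-1, -1))) = Add(2, Mul(Rational(-1, 4), 1)) = Add(2, Rational(-1, 4)) = Rational(7, 4))
Function('X')(h, l) = Add(35, Mul(-7, h)) (Function('X')(h, l) = Mul(7, Add(5, Mul(-1, h))) = Add(35, Mul(-7, h)))
W = 2 (W = Add(Mul(1, -1), Mul(3, 1)) = Add(-1, 3) = 2)
Function('K')(H) = Rational(7, 4) (Function('K')(H) = Add(Add(Rational(7, 4), -5), 5) = Add(Rational(-13, 4), 5) = Rational(7, 4))
Mul(Function('X')(6, 5), Function('K')(W)) = Mul(Add(35, Mul(-7, 6)), Rational(7, 4)) = Mul(Add(35, -42), Rational(7, 4)) = Mul(-7, Rational(7, 4)) = Rational(-49, 4)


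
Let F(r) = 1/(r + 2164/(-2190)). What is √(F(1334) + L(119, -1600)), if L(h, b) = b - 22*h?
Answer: 3*I*√15602000512487/182456 ≈ 64.946*I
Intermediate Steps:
F(r) = 1/(-1082/1095 + r) (F(r) = 1/(r + 2164*(-1/2190)) = 1/(r - 1082/1095) = 1/(-1082/1095 + r))
√(F(1334) + L(119, -1600)) = √(1095/(-1082 + 1095*1334) + (-1600 - 22*119)) = √(1095/(-1082 + 1460730) + (-1600 - 2618)) = √(1095/1459648 - 4218) = √(-6156794169/1459648) = 3*I*√15602000512487/182456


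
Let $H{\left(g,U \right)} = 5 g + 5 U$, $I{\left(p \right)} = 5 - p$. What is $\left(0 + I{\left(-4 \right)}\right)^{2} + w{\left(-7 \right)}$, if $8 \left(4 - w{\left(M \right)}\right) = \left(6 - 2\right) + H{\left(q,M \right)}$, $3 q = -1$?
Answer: $\frac{1069}{12} \approx 89.083$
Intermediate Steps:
$q = - \frac{1}{3}$ ($q = \frac{1}{3} \left(-1\right) = - \frac{1}{3} \approx -0.33333$)
$H{\left(g,U \right)} = 5 U + 5 g$
$w{\left(M \right)} = \frac{89}{24} - \frac{5 M}{8}$ ($w{\left(M \right)} = 4 - \frac{\left(6 - 2\right) + \left(5 M + 5 \left(- \frac{1}{3}\right)\right)}{8} = 4 - \frac{4 + \left(5 M - \frac{5}{3}\right)}{8} = 4 - \frac{4 + \left(- \frac{5}{3} + 5 M\right)}{8} = 4 - \frac{\frac{7}{3} + 5 M}{8} = 4 - \left(\frac{7}{24} + \frac{5 M}{8}\right) = \frac{89}{24} - \frac{5 M}{8}$)
$\left(0 + I{\left(-4 \right)}\right)^{2} + w{\left(-7 \right)} = \left(0 + \left(5 - -4\right)\right)^{2} + \left(\frac{89}{24} - - \frac{35}{8}\right) = \left(0 + \left(5 + 4\right)\right)^{2} + \left(\frac{89}{24} + \frac{35}{8}\right) = \left(0 + 9\right)^{2} + \frac{97}{12} = 9^{2} + \frac{97}{12} = 81 + \frac{97}{12} = \frac{1069}{12}$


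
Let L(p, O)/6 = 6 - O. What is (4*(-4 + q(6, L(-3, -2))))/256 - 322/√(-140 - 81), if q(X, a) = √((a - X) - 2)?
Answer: -1/16 + √10/32 + 322*I*√221/221 ≈ 0.036321 + 21.66*I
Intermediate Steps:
L(p, O) = 36 - 6*O (L(p, O) = 6*(6 - O) = 36 - 6*O)
q(X, a) = √(-2 + a - X)
(4*(-4 + q(6, L(-3, -2))))/256 - 322/√(-140 - 81) = (4*(-4 + √(-2 + (36 - 6*(-2)) - 1*6)))/256 - 322/√(-140 - 81) = (4*(-4 + √(-2 + (36 + 12) - 6)))*(1/256) - 322*(-I*√221/221) = (4*(-4 + √(-2 + 48 - 6)))*(1/256) - 322*(-I*√221/221) = (4*(-4 + √40))*(1/256) - (-322)*I*√221/221 = (4*(-4 + 2*√10))*(1/256) + 322*I*√221/221 = (-16 + 8*√10)*(1/256) + 322*I*√221/221 = (-1/16 + √10/32) + 322*I*√221/221 = -1/16 + √10/32 + 322*I*√221/221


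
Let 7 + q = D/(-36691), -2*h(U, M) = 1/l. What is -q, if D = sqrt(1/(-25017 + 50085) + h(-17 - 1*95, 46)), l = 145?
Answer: 7 + I*sqrt(11258070135)/66683324130 ≈ 7.0 + 1.5912e-6*I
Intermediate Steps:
h(U, M) = -1/290 (h(U, M) = -1/2/145 = -1/2*1/145 = -1/290)
D = I*sqrt(11258070135)/1817430 (D = sqrt(1/(-25017 + 50085) - 1/290) = sqrt(1/25068 - 1/290) = sqrt(-12389/3634860) = I*sqrt(11258070135)/1817430 ≈ 0.058381*I)
q = -7 - I*sqrt(11258070135)/66683324130 (q = -7 + (I*sqrt(11258070135)/1817430)/(-36691) = -7 + (I*sqrt(11258070135)/1817430)*(-1/36691) = -7 - I*sqrt(11258070135)/66683324130 ≈ -7.0 - 1.5912e-6*I)
-q = -(-7 - I*sqrt(11258070135)/66683324130) = 7 + I*sqrt(11258070135)/66683324130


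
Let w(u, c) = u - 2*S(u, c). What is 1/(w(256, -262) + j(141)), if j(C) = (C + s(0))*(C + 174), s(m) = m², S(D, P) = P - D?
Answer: 1/45707 ≈ 2.1878e-5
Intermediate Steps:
w(u, c) = -2*c + 3*u (w(u, c) = u - 2*(c - u) = u + (-2*c + 2*u) = -2*c + 3*u)
j(C) = C*(174 + C) (j(C) = (C + 0²)*(C + 174) = (C + 0)*(174 + C) = C*(174 + C))
1/(w(256, -262) + j(141)) = 1/((-2*(-262) + 3*256) + 141*(174 + 141)) = 1/((524 + 768) + 141*315) = 1/(1292 + 44415) = 1/45707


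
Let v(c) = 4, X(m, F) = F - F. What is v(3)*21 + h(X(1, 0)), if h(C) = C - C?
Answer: 84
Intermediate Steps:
X(m, F) = 0
h(C) = 0
v(3)*21 + h(X(1, 0)) = 4*21 + 0 = 84 + 0 = 84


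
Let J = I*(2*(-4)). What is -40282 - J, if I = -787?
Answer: -46578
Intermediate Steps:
J = 6296 (J = -1574*(-4) = -787*(-8) = 6296)
-40282 - J = -40282 - 1*6296 = -40282 - 6296 = -46578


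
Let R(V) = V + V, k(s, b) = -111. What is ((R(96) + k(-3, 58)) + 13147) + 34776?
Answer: 48004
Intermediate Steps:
R(V) = 2*V
((R(96) + k(-3, 58)) + 13147) + 34776 = ((2*96 - 111) + 13147) + 34776 = ((192 - 111) + 13147) + 34776 = (81 + 13147) + 34776 = 13228 + 34776 = 48004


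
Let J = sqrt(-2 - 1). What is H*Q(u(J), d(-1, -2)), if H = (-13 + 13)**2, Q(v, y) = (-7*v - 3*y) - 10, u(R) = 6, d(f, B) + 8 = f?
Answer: 0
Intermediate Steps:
d(f, B) = -8 + f
J = I*sqrt(3) (J = sqrt(-3) = I*sqrt(3) ≈ 1.732*I)
Q(v, y) = -10 - 7*v - 3*y
H = 0 (H = 0**2 = 0)
H*Q(u(J), d(-1, -2)) = 0*(-10 - 7*6 - 3*(-8 - 1)) = 0*(-10 - 42 - 3*(-9)) = 0*(-10 - 42 + 27) = 0*(-25) = 0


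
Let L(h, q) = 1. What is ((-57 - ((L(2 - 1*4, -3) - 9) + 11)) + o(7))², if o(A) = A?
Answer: 2809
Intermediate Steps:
((-57 - ((L(2 - 1*4, -3) - 9) + 11)) + o(7))² = ((-57 - ((1 - 9) + 11)) + 7)² = ((-57 - (-8 + 11)) + 7)² = ((-57 - 1*3) + 7)² = ((-57 - 3) + 7)² = (-60 + 7)² = (-53)² = 2809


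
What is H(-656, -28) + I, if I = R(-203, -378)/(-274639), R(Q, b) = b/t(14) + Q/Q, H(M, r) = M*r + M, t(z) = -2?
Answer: 4864405778/274639 ≈ 17712.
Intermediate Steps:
H(M, r) = M + M*r
R(Q, b) = 1 - b/2 (R(Q, b) = b/(-2) + Q/Q = b*(-1/2) + 1 = -b/2 + 1 = 1 - b/2)
I = -190/274639 (I = (1 - 1/2*(-378))/(-274639) = (1 + 189)*(-1/274639) = 190*(-1/274639) = -190/274639 ≈ -0.00069182)
H(-656, -28) + I = -656*(1 - 28) - 190/274639 = -656*(-27) - 190/274639 = 17712 - 190/274639 = 4864405778/274639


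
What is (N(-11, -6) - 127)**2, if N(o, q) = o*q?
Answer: 3721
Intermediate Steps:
(N(-11, -6) - 127)**2 = (-11*(-6) - 127)**2 = (66 - 127)**2 = (-61)**2 = 3721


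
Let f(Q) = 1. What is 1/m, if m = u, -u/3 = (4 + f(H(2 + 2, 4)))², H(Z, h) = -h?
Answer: -1/75 ≈ -0.013333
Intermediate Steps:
u = -75 (u = -3*(4 + 1)² = -3*5² = -3*25 = -75)
m = -75
1/m = 1/(-75) = -1/75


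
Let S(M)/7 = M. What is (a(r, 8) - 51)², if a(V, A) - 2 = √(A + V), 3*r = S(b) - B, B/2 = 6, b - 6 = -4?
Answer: (147 - √78)²/9 ≈ 2121.2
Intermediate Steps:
b = 2 (b = 6 - 4 = 2)
B = 12 (B = 2*6 = 12)
S(M) = 7*M
r = ⅔ (r = (7*2 - 1*12)/3 = (14 - 12)/3 = (⅓)*2 = ⅔ ≈ 0.66667)
a(V, A) = 2 + √(A + V)
(a(r, 8) - 51)² = ((2 + √(8 + ⅔)) - 51)² = ((2 + √(26/3)) - 51)² = ((2 + √78/3) - 51)² = (-49 + √78/3)²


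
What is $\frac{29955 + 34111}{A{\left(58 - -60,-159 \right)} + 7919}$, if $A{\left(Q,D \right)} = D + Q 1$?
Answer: $\frac{32033}{3939} \approx 8.1323$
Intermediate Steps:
$A{\left(Q,D \right)} = D + Q$
$\frac{29955 + 34111}{A{\left(58 - -60,-159 \right)} + 7919} = \frac{29955 + 34111}{\left(-159 + \left(58 - -60\right)\right) + 7919} = \frac{64066}{\left(-159 + \left(58 + 60\right)\right) + 7919} = \frac{64066}{\left(-159 + 118\right) + 7919} = \frac{64066}{-41 + 7919} = \frac{64066}{7878} = 64066 \cdot \frac{1}{7878} = \frac{32033}{3939}$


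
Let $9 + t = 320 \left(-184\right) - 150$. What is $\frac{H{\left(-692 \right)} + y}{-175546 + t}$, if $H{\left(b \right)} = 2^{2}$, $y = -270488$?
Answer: $\frac{270484}{234585} \approx 1.153$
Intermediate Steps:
$t = -59039$ ($t = -9 + \left(320 \left(-184\right) - 150\right) = -9 - 59030 = -59039$)
$H{\left(b \right)} = 4$
$\frac{H{\left(-692 \right)} + y}{-175546 + t} = \frac{4 - 270488}{-175546 - 59039} = - \frac{270484}{-234585} = \left(-270484\right) \left(- \frac{1}{234585}\right) = \frac{270484}{234585}$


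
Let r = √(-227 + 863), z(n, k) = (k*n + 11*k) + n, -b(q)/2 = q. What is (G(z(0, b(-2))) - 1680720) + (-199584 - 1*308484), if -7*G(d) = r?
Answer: -2188788 - 2*√159/7 ≈ -2.1888e+6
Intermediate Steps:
b(q) = -2*q
z(n, k) = n + 11*k + k*n (z(n, k) = (11*k + k*n) + n = n + 11*k + k*n)
r = 2*√159 (r = √636 = 2*√159 ≈ 25.219)
G(d) = -2*√159/7
(G(z(0, b(-2))) - 1680720) + (-199584 - 1*308484) = (-2*√159/7 - 1680720) + (-199584 - 1*308484) = (-1680720 - 2*√159/7) + (-199584 - 308484) = (-1680720 - 2*√159/7) - 508068 = -2188788 - 2*√159/7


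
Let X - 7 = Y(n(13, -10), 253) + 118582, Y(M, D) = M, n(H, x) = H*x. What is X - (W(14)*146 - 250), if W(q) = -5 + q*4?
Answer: 111263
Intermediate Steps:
W(q) = -5 + 4*q
X = 118459 (X = 7 + (13*(-10) + 118582) = 7 + (-130 + 118582) = 7 + 118452 = 118459)
X - (W(14)*146 - 250) = 118459 - ((-5 + 4*14)*146 - 250) = 118459 - ((-5 + 56)*146 - 250) = 118459 - (51*146 - 250) = 118459 - (7446 - 250) = 118459 - 1*7196 = 118459 - 7196 = 111263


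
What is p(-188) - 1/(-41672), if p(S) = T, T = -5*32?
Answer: -6667519/41672 ≈ -160.00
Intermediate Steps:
T = -160
p(S) = -160
p(-188) - 1/(-41672) = -160 - 1/(-41672) = -160 - 1*(-1/41672) = -160 + 1/41672 = -6667519/41672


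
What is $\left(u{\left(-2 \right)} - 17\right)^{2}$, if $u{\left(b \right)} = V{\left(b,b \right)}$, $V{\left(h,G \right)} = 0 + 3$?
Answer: $196$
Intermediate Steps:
$V{\left(h,G \right)} = 3$
$u{\left(b \right)} = 3$
$\left(u{\left(-2 \right)} - 17\right)^{2} = \left(3 - 17\right)^{2} = \left(-14\right)^{2} = 196$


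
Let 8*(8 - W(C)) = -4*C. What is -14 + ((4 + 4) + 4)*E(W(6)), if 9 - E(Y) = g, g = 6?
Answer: 22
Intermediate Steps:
W(C) = 8 + C/2 (W(C) = 8 - (-1)*C/2 = 8 + C/2)
E(Y) = 3 (E(Y) = 9 - 1*6 = 9 - 6 = 3)
-14 + ((4 + 4) + 4)*E(W(6)) = -14 + ((4 + 4) + 4)*3 = -14 + (8 + 4)*3 = -14 + 12*3 = -14 + 36 = 22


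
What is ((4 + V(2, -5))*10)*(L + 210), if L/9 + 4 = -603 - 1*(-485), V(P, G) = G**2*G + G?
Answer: 1118880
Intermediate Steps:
V(P, G) = G + G**3 (V(P, G) = G**3 + G = G + G**3)
L = -1098 (L = -36 + 9*(-603 - 1*(-485)) = -36 + 9*(-603 + 485) = -36 + 9*(-118) = -36 - 1062 = -1098)
((4 + V(2, -5))*10)*(L + 210) = ((4 + (-5 + (-5)**3))*10)*(-1098 + 210) = ((4 + (-5 - 125))*10)*(-888) = ((4 - 130)*10)*(-888) = -126*10*(-888) = -1260*(-888) = 1118880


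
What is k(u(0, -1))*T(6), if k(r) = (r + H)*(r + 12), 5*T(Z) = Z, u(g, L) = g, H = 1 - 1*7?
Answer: -432/5 ≈ -86.400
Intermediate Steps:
H = -6 (H = 1 - 7 = -6)
T(Z) = Z/5
k(r) = (-6 + r)*(12 + r) (k(r) = (r - 6)*(r + 12) = (-6 + r)*(12 + r))
k(u(0, -1))*T(6) = (-72 + 0² + 6*0)*((⅕)*6) = (-72 + 0 + 0)*(6/5) = -72*6/5 = -432/5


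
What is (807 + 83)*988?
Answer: 879320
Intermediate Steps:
(807 + 83)*988 = 890*988 = 879320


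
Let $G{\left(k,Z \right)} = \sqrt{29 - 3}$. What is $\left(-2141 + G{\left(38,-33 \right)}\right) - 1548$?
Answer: $-3689 + \sqrt{26} \approx -3683.9$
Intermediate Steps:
$G{\left(k,Z \right)} = \sqrt{26}$
$\left(-2141 + G{\left(38,-33 \right)}\right) - 1548 = \left(-2141 + \sqrt{26}\right) - 1548 = -3689 + \sqrt{26}$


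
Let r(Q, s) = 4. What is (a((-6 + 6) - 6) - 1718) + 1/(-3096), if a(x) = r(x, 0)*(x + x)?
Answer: -5467537/3096 ≈ -1766.0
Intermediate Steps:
a(x) = 8*x (a(x) = 4*(x + x) = 4*(2*x) = 8*x)
(a((-6 + 6) - 6) - 1718) + 1/(-3096) = (8*((-6 + 6) - 6) - 1718) + 1/(-3096) = (8*(0 - 6) - 1718) - 1/3096 = (8*(-6) - 1718) - 1/3096 = (-48 - 1718) - 1/3096 = -1766 - 1/3096 = -5467537/3096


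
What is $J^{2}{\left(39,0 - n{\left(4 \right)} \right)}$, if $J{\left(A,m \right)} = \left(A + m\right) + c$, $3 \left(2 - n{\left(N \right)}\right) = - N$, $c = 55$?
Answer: $\frac{73984}{9} \approx 8220.4$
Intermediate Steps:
$n{\left(N \right)} = 2 + \frac{N}{3}$ ($n{\left(N \right)} = 2 - \frac{\left(-1\right) N}{3} = 2 + \frac{N}{3}$)
$J{\left(A,m \right)} = 55 + A + m$ ($J{\left(A,m \right)} = \left(A + m\right) + 55 = 55 + A + m$)
$J^{2}{\left(39,0 - n{\left(4 \right)} \right)} = \left(55 + 39 + \left(0 - \left(2 + \frac{1}{3} \cdot 4\right)\right)\right)^{2} = \left(55 + 39 + \left(0 - \left(2 + \frac{4}{3}\right)\right)\right)^{2} = \left(55 + 39 + \left(0 - \frac{10}{3}\right)\right)^{2} = \left(55 + 39 - \frac{10}{3}\right)^{2} = \left(\frac{272}{3}\right)^{2} = \frac{73984}{9}$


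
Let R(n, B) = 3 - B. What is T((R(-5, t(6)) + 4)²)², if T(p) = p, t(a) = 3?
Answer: 256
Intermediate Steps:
T((R(-5, t(6)) + 4)²)² = (((3 - 1*3) + 4)²)² = (((3 - 3) + 4)²)² = ((0 + 4)²)² = (4²)² = 16² = 256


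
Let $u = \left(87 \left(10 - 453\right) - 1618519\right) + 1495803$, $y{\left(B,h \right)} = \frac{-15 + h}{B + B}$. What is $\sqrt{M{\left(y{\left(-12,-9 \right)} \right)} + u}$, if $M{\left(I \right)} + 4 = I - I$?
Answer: $i \sqrt{161261} \approx 401.57 i$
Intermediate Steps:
$y{\left(B,h \right)} = \frac{-15 + h}{2 B}$
$M{\left(I \right)} = -4$ ($M{\left(I \right)} = -4 + \left(I - I\right) = -4 + 0 = -4$)
$u = -161257$ ($u = \left(87 \left(-443\right) - 1618519\right) + 1495803 = \left(-38541 - 1618519\right) + 1495803 = -1657060 + 1495803 = -161257$)
$\sqrt{M{\left(y{\left(-12,-9 \right)} \right)} + u} = \sqrt{-4 - 161257} = \sqrt{-161261} = i \sqrt{161261}$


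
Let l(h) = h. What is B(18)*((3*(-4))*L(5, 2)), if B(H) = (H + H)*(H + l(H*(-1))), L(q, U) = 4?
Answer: 0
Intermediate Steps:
B(H) = 0 (B(H) = (H + H)*(H + H*(-1)) = (2*H)*(H - H) = (2*H)*0 = 0)
B(18)*((3*(-4))*L(5, 2)) = 0*((3*(-4))*4) = 0*(-12*4) = 0*(-48) = 0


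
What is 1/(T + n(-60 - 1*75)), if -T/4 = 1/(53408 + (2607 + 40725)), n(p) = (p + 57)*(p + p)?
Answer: 24185/509336099 ≈ 4.7483e-5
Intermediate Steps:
n(p) = 2*p*(57 + p) (n(p) = (57 + p)*(2*p) = 2*p*(57 + p))
T = -1/24185 (T = -4/(53408 + (2607 + 40725)) = -4/(53408 + 43332) = -4/96740 = -4*1/96740 = -1/24185 ≈ -4.1348e-5)
1/(T + n(-60 - 1*75)) = 1/(-1/24185 + 2*(-60 - 1*75)*(57 + (-60 - 1*75))) = 1/(-1/24185 + 2*(-60 - 75)*(57 + (-60 - 75))) = 1/(-1/24185 + 2*(-135)*(57 - 135)) = 1/(-1/24185 + 2*(-135)*(-78)) = 1/(-1/24185 + 21060) = 1/(509336099/24185) = 24185/509336099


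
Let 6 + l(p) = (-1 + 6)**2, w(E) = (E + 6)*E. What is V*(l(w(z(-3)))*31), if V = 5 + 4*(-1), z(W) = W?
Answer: 589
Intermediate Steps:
w(E) = E*(6 + E) (w(E) = (6 + E)*E = E*(6 + E))
l(p) = 19 (l(p) = -6 + (-1 + 6)**2 = -6 + 5**2 = -6 + 25 = 19)
V = 1 (V = 5 - 4 = 1)
V*(l(w(z(-3)))*31) = 1*(19*31) = 1*589 = 589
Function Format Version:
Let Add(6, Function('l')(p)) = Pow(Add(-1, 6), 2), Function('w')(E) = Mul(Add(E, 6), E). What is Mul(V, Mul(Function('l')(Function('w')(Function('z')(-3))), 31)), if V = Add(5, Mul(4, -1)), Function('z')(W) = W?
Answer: 589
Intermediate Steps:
Function('w')(E) = Mul(E, Add(6, E)) (Function('w')(E) = Mul(Add(6, E), E) = Mul(E, Add(6, E)))
Function('l')(p) = 19 (Function('l')(p) = Add(-6, Pow(Add(-1, 6), 2)) = Add(-6, Pow(5, 2)) = Add(-6, 25) = 19)
V = 1 (V = Add(5, -4) = 1)
Mul(V, Mul(Function('l')(Function('w')(Function('z')(-3))), 31)) = Mul(1, Mul(19, 31)) = Mul(1, 589) = 589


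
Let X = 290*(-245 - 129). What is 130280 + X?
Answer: 21820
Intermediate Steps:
X = -108460 (X = 290*(-374) = -108460)
130280 + X = 130280 - 108460 = 21820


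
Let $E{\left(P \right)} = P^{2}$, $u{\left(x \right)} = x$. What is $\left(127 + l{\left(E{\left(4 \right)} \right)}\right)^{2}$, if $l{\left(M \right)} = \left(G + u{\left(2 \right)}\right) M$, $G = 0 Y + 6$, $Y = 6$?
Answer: $65025$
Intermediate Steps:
$G = 6$ ($G = 0 \cdot 6 + 6 = 0 + 6 = 6$)
$l{\left(M \right)} = 8 M$ ($l{\left(M \right)} = \left(6 + 2\right) M = 8 M$)
$\left(127 + l{\left(E{\left(4 \right)} \right)}\right)^{2} = \left(127 + 8 \cdot 4^{2}\right)^{2} = \left(127 + 8 \cdot 16\right)^{2} = \left(127 + 128\right)^{2} = 255^{2} = 65025$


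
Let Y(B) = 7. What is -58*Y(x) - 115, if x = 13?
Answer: -521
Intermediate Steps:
-58*Y(x) - 115 = -58*7 - 115 = -406 - 115 = -521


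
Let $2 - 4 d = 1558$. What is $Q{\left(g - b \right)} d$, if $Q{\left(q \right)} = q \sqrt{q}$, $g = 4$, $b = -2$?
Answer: $- 2334 \sqrt{6} \approx -5717.1$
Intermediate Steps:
$d = -389$ ($d = \frac{1}{2} - \frac{779}{2} = -389$)
$Q{\left(q \right)} = q^{\frac{3}{2}}$
$Q{\left(g - b \right)} d = \left(4 - -2\right)^{\frac{3}{2}} \left(-389\right) = \left(4 + 2\right)^{\frac{3}{2}} \left(-389\right) = 6^{\frac{3}{2}} \left(-389\right) = 6 \sqrt{6} \left(-389\right) = - 2334 \sqrt{6}$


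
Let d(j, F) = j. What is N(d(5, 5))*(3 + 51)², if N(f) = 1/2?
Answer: 1458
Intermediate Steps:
N(f) = ½
N(d(5, 5))*(3 + 51)² = (3 + 51)²/2 = (½)*54² = (½)*2916 = 1458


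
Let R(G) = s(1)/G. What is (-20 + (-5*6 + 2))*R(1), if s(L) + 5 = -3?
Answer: 384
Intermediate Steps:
s(L) = -8 (s(L) = -5 - 3 = -8)
R(G) = -8/G
(-20 + (-5*6 + 2))*R(1) = (-20 + (-5*6 + 2))*(-8/1) = (-20 + (-30 + 2))*(-8*1) = (-20 - 28)*(-8) = -48*(-8) = 384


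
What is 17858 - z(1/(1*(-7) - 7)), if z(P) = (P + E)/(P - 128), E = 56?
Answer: 32020177/1793 ≈ 17858.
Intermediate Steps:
z(P) = (56 + P)/(-128 + P) (z(P) = (P + 56)/(P - 128) = (56 + P)/(-128 + P))
17858 - z(1/(1*(-7) - 7)) = 17858 - (56 + 1/(1*(-7) - 7))/(-128 + 1/(1*(-7) - 7)) = 17858 - (56 + 1/(-7 - 7))/(-128 + 1/(-7 - 7)) = 17858 - (56 + 1/(-14))/(-128 + 1/(-14)) = 17858 - (56 - 1/14)/(-128 - 1/14) = 17858 - 783/((-1793/14)*14) = 17858 - (-14)*783/(1793*14) = 17858 - 1*(-783/1793) = 17858 + 783/1793 = 32020177/1793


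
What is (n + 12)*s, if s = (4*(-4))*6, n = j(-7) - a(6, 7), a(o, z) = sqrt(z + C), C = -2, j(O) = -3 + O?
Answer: -192 + 96*sqrt(5) ≈ 22.663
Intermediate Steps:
a(o, z) = sqrt(-2 + z) (a(o, z) = sqrt(z - 2) = sqrt(-2 + z))
n = -10 - sqrt(5) (n = (-3 - 7) - sqrt(-2 + 7) = -10 - sqrt(5) ≈ -12.236)
s = -96 (s = -16*6 = -96)
(n + 12)*s = ((-10 - sqrt(5)) + 12)*(-96) = (2 - sqrt(5))*(-96) = -192 + 96*sqrt(5)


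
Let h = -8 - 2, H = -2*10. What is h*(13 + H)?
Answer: 70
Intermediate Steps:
H = -20
h = -10
h*(13 + H) = -10*(13 - 20) = -10*(-7) = 70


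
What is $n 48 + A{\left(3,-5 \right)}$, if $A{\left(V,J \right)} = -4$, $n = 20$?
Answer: $956$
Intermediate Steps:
$n 48 + A{\left(3,-5 \right)} = 20 \cdot 48 - 4 = 960 - 4 = 956$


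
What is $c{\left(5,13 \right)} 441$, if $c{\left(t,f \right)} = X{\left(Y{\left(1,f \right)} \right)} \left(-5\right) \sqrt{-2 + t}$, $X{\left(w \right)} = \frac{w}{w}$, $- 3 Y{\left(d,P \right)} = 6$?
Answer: $- 2205 \sqrt{3} \approx -3819.2$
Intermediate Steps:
$Y{\left(d,P \right)} = -2$ ($Y{\left(d,P \right)} = \left(- \frac{1}{3}\right) 6 = -2$)
$X{\left(w \right)} = 1$
$c{\left(t,f \right)} = - 5 \sqrt{-2 + t}$ ($c{\left(t,f \right)} = 1 \left(-5\right) \sqrt{-2 + t} = - 5 \sqrt{-2 + t}$)
$c{\left(5,13 \right)} 441 = - 5 \sqrt{-2 + 5} \cdot 441 = - 5 \sqrt{3} \cdot 441 = - 2205 \sqrt{3}$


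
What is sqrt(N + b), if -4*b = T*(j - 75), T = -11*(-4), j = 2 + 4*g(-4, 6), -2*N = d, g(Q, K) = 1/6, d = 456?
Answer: sqrt(5109)/3 ≈ 23.826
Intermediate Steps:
g(Q, K) = 1/6
N = -228 (N = -1/2*456 = -228)
j = 8/3 (j = 2 + 4*(1/6) = 2 + 2/3 = 8/3 ≈ 2.6667)
T = 44
b = 2387/3 (b = -11*(8/3 - 75) = -11*(-217)/3 = -1/4*(-9548/3) = 2387/3 ≈ 795.67)
sqrt(N + b) = sqrt(-228 + 2387/3) = sqrt(1703/3) = sqrt(5109)/3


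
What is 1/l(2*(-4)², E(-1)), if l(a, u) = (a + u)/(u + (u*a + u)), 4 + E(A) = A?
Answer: -170/27 ≈ -6.2963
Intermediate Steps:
E(A) = -4 + A
l(a, u) = (a + u)/(2*u + a*u) (l(a, u) = (a + u)/(u + (a*u + u)) = (a + u)/(u + (u + a*u)) = (a + u)/(2*u + a*u))
1/l(2*(-4)², E(-1)) = 1/((2*(-4)² + (-4 - 1))/((-4 - 1)*(2 + 2*(-4)²))) = 1/((2*16 - 5)/((-5)*(2 + 2*16))) = 1/(-(32 - 5)/(5*(2 + 32))) = 1/(-⅕*27/34) = 1/(-⅕*1/34*27) = 1/(-27/170) = -170/27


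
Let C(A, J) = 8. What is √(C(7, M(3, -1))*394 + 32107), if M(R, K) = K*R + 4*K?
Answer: √35259 ≈ 187.77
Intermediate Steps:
M(R, K) = 4*K + K*R
√(C(7, M(3, -1))*394 + 32107) = √(8*394 + 32107) = √(3152 + 32107) = √35259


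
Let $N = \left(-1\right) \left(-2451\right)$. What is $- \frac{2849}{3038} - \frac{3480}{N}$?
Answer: $- \frac{835959}{354578} \approx -2.3576$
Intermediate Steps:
$N = 2451$
$- \frac{2849}{3038} - \frac{3480}{N} = - \frac{2849}{3038} - \frac{3480}{2451} = \left(-2849\right) \frac{1}{3038} - \frac{1160}{817} = - \frac{407}{434} - \frac{1160}{817} = - \frac{835959}{354578}$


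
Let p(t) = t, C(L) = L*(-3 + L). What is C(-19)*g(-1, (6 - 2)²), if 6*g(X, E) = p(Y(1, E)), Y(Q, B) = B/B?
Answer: 209/3 ≈ 69.667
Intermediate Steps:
Y(Q, B) = 1
g(X, E) = ⅙ (g(X, E) = (⅙)*1 = ⅙)
C(-19)*g(-1, (6 - 2)²) = -19*(-3 - 19)*(⅙) = -19*(-22)*(⅙) = 418*(⅙) = 209/3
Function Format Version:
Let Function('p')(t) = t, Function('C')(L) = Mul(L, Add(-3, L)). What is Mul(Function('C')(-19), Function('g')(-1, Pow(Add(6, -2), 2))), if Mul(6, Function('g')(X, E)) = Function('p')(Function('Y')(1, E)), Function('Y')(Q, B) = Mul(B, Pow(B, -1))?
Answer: Rational(209, 3) ≈ 69.667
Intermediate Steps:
Function('Y')(Q, B) = 1
Function('g')(X, E) = Rational(1, 6) (Function('g')(X, E) = Mul(Rational(1, 6), 1) = Rational(1, 6))
Mul(Function('C')(-19), Function('g')(-1, Pow(Add(6, -2), 2))) = Mul(Mul(-19, Add(-3, -19)), Rational(1, 6)) = Mul(Mul(-19, -22), Rational(1, 6)) = Mul(418, Rational(1, 6)) = Rational(209, 3)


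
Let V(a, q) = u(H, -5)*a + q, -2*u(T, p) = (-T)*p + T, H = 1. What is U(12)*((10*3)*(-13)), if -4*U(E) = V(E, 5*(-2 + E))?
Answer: 1365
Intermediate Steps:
u(T, p) = -T/2 + T*p/2 (u(T, p) = -((-T)*p + T)/2 = -(-T*p + T)/2 = -(T - T*p)/2 = -T/2 + T*p/2)
V(a, q) = q - 3*a (V(a, q) = ((½)*1*(-1 - 5))*a + q = ((½)*1*(-6))*a + q = -3*a + q = q - 3*a)
U(E) = 5/2 - E/2 (U(E) = -(5*(-2 + E) - 3*E)/4 = -((-10 + 5*E) - 3*E)/4 = -(-10 + 2*E)/4 = 5/2 - E/2)
U(12)*((10*3)*(-13)) = (5/2 - ½*12)*((10*3)*(-13)) = (5/2 - 6)*(30*(-13)) = -7/2*(-390) = 1365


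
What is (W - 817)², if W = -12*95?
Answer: 3829849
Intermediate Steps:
W = -1140
(W - 817)² = (-1140 - 817)² = (-1957)² = 3829849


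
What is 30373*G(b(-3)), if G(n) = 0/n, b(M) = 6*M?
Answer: 0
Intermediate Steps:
G(n) = 0
30373*G(b(-3)) = 30373*0 = 0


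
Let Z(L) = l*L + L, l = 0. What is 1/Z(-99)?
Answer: -1/99 ≈ -0.010101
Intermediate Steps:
Z(L) = L (Z(L) = 0*L + L = 0 + L = L)
1/Z(-99) = 1/(-99) = -1/99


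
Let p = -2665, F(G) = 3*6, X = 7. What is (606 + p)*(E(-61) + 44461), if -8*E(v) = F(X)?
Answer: -366162265/4 ≈ -9.1541e+7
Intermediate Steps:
F(G) = 18
E(v) = -9/4 (E(v) = -⅛*18 = -9/4)
(606 + p)*(E(-61) + 44461) = (606 - 2665)*(-9/4 + 44461) = -2059*177835/4 = -366162265/4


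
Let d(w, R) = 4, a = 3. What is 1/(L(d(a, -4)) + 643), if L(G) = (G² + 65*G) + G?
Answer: 1/923 ≈ 0.0010834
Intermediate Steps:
L(G) = G² + 66*G
1/(L(d(a, -4)) + 643) = 1/(4*(66 + 4) + 643) = 1/(4*70 + 643) = 1/(280 + 643) = 1/923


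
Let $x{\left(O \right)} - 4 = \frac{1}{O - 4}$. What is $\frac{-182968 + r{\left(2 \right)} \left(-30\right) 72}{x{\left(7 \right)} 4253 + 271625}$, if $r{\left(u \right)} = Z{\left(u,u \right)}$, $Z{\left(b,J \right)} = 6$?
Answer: $- \frac{146946}{217541} \approx -0.67549$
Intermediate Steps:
$r{\left(u \right)} = 6$
$x{\left(O \right)} = 4 + \frac{1}{-4 + O}$ ($x{\left(O \right)} = 4 + \frac{1}{O - 4} = 4 + \frac{1}{-4 + O}$)
$\frac{-182968 + r{\left(2 \right)} \left(-30\right) 72}{x{\left(7 \right)} 4253 + 271625} = \frac{-182968 + 6 \left(-30\right) 72}{\frac{-15 + 4 \cdot 7}{-4 + 7} \cdot 4253 + 271625} = \frac{-182968 - 12960}{\frac{-15 + 28}{3} \cdot 4253 + 271625} = \frac{-182968 - 12960}{\frac{1}{3} \cdot 13 \cdot 4253 + 271625} = - \frac{195928}{\frac{13}{3} \cdot 4253 + 271625} = - \frac{195928}{\frac{55289}{3} + 271625} = - \frac{195928}{\frac{870164}{3}} = \left(-195928\right) \frac{3}{870164} = - \frac{146946}{217541}$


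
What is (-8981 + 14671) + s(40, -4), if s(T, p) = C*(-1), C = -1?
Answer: 5691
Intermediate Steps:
s(T, p) = 1 (s(T, p) = -1*(-1) = 1)
(-8981 + 14671) + s(40, -4) = (-8981 + 14671) + 1 = 5690 + 1 = 5691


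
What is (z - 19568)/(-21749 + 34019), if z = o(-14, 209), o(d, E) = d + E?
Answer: -19373/12270 ≈ -1.5789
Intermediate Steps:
o(d, E) = E + d
z = 195 (z = 209 - 14 = 195)
(z - 19568)/(-21749 + 34019) = (195 - 19568)/(-21749 + 34019) = -19373/12270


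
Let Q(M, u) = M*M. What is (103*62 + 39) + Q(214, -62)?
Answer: 52221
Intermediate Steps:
Q(M, u) = M**2
(103*62 + 39) + Q(214, -62) = (103*62 + 39) + 214**2 = (6386 + 39) + 45796 = 6425 + 45796 = 52221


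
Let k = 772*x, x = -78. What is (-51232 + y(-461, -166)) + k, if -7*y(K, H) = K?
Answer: -779675/7 ≈ -1.1138e+5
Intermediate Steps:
y(K, H) = -K/7
k = -60216 (k = 772*(-78) = -60216)
(-51232 + y(-461, -166)) + k = (-51232 - ⅐*(-461)) - 60216 = (-51232 + 461/7) - 60216 = -358163/7 - 60216 = -779675/7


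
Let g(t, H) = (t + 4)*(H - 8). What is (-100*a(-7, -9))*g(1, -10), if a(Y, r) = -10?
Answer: -90000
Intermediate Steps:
g(t, H) = (-8 + H)*(4 + t) (g(t, H) = (4 + t)*(-8 + H) = (-8 + H)*(4 + t))
(-100*a(-7, -9))*g(1, -10) = (-100*(-10))*(-32 - 8*1 + 4*(-10) - 10*1) = 1000*(-32 - 8 - 40 - 10) = 1000*(-90) = -90000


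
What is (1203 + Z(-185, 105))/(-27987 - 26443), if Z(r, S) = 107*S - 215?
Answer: -12223/54430 ≈ -0.22456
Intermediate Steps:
Z(r, S) = -215 + 107*S
(1203 + Z(-185, 105))/(-27987 - 26443) = (1203 + (-215 + 107*105))/(-27987 - 26443) = (1203 + (-215 + 11235))/(-54430) = (1203 + 11020)*(-1/54430) = 12223*(-1/54430) = -12223/54430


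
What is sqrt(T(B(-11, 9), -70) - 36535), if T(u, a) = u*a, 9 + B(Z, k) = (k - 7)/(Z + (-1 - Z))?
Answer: I*sqrt(35765) ≈ 189.12*I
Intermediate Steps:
B(Z, k) = -2 - k (B(Z, k) = -9 + (k - 7)/(Z + (-1 - Z)) = -9 + (-7 + k)/(-1) = -9 + (-7 + k)*(-1) = -9 + (7 - k) = -2 - k)
T(u, a) = a*u
sqrt(T(B(-11, 9), -70) - 36535) = sqrt(-70*(-2 - 1*9) - 36535) = sqrt(-70*(-2 - 9) - 36535) = sqrt(-70*(-11) - 36535) = sqrt(770 - 36535) = sqrt(-35765) = I*sqrt(35765)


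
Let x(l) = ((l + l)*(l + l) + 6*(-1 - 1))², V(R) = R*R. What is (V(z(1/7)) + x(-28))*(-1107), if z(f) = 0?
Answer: -10803629232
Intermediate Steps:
V(R) = R²
x(l) = (-12 + 4*l²)² (x(l) = ((2*l)*(2*l) + 6*(-2))² = (4*l² - 12)² = (-12 + 4*l²)²)
(V(z(1/7)) + x(-28))*(-1107) = (0² + 16*(-3 + (-28)²)²)*(-1107) = (0 + 16*(-3 + 784)²)*(-1107) = (0 + 16*781²)*(-1107) = (0 + 16*609961)*(-1107) = (0 + 9759376)*(-1107) = 9759376*(-1107) = -10803629232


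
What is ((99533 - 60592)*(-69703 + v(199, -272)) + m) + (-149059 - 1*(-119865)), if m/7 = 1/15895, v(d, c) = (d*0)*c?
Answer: -43144334431708/15895 ≈ -2.7143e+9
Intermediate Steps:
v(d, c) = 0 (v(d, c) = 0*c = 0)
m = 7/15895 ≈ 0.00044039
((99533 - 60592)*(-69703 + v(199, -272)) + m) + (-149059 - 1*(-119865)) = ((99533 - 60592)*(-69703 + 0) + 7/15895) + (-149059 - 1*(-119865)) = (38941*(-69703) + 7/15895) + (-149059 + 119865) = (-2714304523 + 7/15895) - 29194 = -43143870393078/15895 - 29194 = -43144334431708/15895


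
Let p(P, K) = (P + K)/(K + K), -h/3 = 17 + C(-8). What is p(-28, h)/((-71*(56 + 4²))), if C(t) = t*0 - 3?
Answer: -5/30672 ≈ -0.00016302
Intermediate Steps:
C(t) = -3 (C(t) = 0 - 3 = -3)
h = -42 (h = -3*(17 - 3) = -3*14 = -42)
p(P, K) = (K + P)/(2*K) (p(P, K) = (K + P)/((2*K)) = (K + P)*(1/(2*K)) = (K + P)/(2*K))
p(-28, h)/((-71*(56 + 4²))) = ((½)*(-42 - 28)/(-42))/((-71*(56 + 4²))) = ((½)*(-1/42)*(-70))/((-71*(56 + 16))) = 5/(6*((-71*72))) = (⅚)/(-5112) = (⅚)*(-1/5112) = -5/30672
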